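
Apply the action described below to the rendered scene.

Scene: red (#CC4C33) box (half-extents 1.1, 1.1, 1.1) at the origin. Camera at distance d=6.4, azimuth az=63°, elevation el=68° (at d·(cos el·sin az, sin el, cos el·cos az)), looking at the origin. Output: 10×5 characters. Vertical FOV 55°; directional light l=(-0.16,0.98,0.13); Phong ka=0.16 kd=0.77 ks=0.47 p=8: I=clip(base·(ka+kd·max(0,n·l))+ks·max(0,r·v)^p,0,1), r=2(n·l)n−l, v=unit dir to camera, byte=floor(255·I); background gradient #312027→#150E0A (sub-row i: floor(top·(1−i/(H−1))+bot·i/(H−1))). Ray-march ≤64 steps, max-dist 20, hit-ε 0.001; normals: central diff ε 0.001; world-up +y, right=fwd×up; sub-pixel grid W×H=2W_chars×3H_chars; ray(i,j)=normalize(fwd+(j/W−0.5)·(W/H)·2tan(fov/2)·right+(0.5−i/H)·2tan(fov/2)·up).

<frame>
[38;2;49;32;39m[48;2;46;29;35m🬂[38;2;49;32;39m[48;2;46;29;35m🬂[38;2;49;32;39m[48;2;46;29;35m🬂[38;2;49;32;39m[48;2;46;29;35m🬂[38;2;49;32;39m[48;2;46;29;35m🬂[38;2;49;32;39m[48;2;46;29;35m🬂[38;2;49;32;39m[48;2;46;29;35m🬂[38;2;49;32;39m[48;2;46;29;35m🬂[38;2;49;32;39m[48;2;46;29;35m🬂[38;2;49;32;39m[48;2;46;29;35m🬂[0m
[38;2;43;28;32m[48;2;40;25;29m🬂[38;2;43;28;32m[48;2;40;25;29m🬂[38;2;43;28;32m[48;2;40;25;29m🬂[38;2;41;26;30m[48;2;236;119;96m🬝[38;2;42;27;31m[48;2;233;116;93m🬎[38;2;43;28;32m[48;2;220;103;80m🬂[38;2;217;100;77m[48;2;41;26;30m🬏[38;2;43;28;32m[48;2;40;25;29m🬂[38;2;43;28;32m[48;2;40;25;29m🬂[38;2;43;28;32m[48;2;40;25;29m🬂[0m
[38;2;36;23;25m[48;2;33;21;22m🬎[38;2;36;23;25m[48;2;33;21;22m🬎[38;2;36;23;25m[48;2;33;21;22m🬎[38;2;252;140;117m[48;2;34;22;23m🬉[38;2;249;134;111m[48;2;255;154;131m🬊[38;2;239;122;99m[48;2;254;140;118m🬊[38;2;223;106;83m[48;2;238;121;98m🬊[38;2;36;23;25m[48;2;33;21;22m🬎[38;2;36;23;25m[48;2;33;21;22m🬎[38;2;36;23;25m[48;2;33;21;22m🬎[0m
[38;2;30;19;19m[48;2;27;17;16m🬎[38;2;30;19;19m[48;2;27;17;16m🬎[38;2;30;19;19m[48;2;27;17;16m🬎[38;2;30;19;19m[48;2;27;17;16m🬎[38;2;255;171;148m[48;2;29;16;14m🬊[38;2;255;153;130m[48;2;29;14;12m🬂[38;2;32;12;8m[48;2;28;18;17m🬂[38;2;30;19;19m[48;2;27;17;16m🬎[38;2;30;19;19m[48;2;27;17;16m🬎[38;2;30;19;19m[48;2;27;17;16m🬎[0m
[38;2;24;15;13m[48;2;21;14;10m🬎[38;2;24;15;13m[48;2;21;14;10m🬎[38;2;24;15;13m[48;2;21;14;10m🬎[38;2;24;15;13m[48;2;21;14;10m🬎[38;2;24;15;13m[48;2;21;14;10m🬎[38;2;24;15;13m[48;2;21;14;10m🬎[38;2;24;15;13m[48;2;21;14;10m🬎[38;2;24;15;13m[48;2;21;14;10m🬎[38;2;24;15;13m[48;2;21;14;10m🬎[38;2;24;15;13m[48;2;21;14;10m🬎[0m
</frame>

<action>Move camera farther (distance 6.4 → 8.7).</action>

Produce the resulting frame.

<frame>
[38;2;49;32;39m[48;2;46;29;35m🬂[38;2;49;32;39m[48;2;46;29;35m🬂[38;2;49;32;39m[48;2;46;29;35m🬂[38;2;49;32;39m[48;2;46;29;35m🬂[38;2;49;32;39m[48;2;46;29;35m🬂[38;2;49;32;39m[48;2;46;29;35m🬂[38;2;49;32;39m[48;2;46;29;35m🬂[38;2;49;32;39m[48;2;46;29;35m🬂[38;2;49;32;39m[48;2;46;29;35m🬂[38;2;49;32;39m[48;2;46;29;35m🬂[0m
[38;2;43;28;32m[48;2;40;25;29m🬂[38;2;43;28;32m[48;2;40;25;29m🬂[38;2;43;28;32m[48;2;40;25;29m🬂[38;2;43;28;32m[48;2;40;25;29m🬂[38;2;43;28;32m[48;2;40;25;29m🬂[38;2;42;27;31m[48;2;225;108;85m🬎[38;2;43;28;32m[48;2;40;25;29m🬂[38;2;43;28;32m[48;2;40;25;29m🬂[38;2;43;28;32m[48;2;40;25;29m🬂[38;2;43;28;32m[48;2;40;25;29m🬂[0m
[38;2;36;23;25m[48;2;33;21;22m🬎[38;2;36;23;25m[48;2;33;21;22m🬎[38;2;36;23;25m[48;2;33;21;22m🬎[38;2;36;23;25m[48;2;33;21;22m🬎[38;2;33;21;22m[48;2;251;140;117m🬏[38;2;239;122;99m[48;2;254;140;118m🬊[38;2;235;118;95m[48;2;34;20;21m🬃[38;2;36;23;25m[48;2;33;21;22m🬎[38;2;36;23;25m[48;2;33;21;22m🬎[38;2;36;23;25m[48;2;33;21;22m🬎[0m
[38;2;30;19;19m[48;2;27;17;16m🬎[38;2;30;19;19m[48;2;27;17;16m🬎[38;2;30;19;19m[48;2;27;17;16m🬎[38;2;30;19;19m[48;2;27;17;16m🬎[38;2;255;167;144m[48;2;28;18;17m🬁[38;2;32;12;8m[48;2;28;18;17m🬂[38;2;30;19;19m[48;2;27;17;16m🬎[38;2;30;19;19m[48;2;27;17;16m🬎[38;2;30;19;19m[48;2;27;17;16m🬎[38;2;30;19;19m[48;2;27;17;16m🬎[0m
[38;2;24;15;13m[48;2;21;14;10m🬎[38;2;24;15;13m[48;2;21;14;10m🬎[38;2;24;15;13m[48;2;21;14;10m🬎[38;2;24;15;13m[48;2;21;14;10m🬎[38;2;24;15;13m[48;2;21;14;10m🬎[38;2;24;15;13m[48;2;21;14;10m🬎[38;2;24;15;13m[48;2;21;14;10m🬎[38;2;24;15;13m[48;2;21;14;10m🬎[38;2;24;15;13m[48;2;21;14;10m🬎[38;2;24;15;13m[48;2;21;14;10m🬎[0m
</frame>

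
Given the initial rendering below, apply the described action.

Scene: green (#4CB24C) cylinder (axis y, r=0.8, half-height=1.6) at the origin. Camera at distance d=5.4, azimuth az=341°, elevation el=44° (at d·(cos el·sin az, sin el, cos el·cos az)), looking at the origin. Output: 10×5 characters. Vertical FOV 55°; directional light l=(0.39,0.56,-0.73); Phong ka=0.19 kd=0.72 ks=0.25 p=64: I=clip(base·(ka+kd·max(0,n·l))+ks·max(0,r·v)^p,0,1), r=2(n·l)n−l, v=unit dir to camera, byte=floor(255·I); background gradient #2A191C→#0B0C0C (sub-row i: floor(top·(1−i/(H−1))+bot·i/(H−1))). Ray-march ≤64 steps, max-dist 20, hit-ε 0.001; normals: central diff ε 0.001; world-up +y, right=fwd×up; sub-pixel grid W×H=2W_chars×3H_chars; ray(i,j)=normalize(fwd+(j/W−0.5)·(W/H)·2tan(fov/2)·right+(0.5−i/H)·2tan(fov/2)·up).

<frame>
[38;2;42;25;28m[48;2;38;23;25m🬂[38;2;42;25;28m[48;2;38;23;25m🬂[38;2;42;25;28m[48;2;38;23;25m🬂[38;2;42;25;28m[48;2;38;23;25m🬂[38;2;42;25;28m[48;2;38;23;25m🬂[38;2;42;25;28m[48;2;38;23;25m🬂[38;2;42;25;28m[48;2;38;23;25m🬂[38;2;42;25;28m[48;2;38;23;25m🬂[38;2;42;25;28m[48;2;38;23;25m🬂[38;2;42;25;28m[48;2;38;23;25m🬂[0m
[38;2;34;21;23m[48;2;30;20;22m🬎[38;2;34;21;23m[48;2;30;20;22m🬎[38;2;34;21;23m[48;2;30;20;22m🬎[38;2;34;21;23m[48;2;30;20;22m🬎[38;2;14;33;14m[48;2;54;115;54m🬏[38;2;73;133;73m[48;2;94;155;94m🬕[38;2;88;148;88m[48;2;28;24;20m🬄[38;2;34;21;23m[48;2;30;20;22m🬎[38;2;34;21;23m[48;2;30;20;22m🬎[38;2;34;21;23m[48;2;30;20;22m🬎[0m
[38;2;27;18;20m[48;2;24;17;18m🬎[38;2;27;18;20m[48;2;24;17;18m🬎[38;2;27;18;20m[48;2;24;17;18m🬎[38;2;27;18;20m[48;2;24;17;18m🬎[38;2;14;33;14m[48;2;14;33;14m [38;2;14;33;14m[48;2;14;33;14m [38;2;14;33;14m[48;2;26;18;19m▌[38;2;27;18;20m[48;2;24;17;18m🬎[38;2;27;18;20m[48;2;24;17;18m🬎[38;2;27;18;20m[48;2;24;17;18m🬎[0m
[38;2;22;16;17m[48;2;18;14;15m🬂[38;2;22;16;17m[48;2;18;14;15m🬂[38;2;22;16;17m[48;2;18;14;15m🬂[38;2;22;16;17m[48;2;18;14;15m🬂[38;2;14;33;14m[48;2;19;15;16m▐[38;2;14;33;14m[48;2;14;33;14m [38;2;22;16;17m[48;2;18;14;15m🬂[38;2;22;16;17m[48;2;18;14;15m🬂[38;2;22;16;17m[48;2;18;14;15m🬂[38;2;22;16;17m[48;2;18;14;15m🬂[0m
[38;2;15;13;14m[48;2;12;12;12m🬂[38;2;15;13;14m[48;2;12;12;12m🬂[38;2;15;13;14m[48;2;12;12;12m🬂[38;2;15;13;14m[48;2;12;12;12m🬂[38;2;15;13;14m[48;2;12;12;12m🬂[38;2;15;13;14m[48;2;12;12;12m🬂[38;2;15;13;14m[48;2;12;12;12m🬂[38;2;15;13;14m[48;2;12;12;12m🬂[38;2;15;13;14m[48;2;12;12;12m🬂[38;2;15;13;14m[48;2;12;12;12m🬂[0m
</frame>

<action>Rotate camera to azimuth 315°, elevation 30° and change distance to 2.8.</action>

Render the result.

<frame>
[38;2;42;25;28m[48;2;38;23;25m🬂[38;2;42;25;28m[48;2;38;23;25m🬂[38;2;39;24;26m[48;2;14;33;14m▌[38;2;14;33;14m[48;2;14;33;14m [38;2;14;33;14m[48;2;14;33;14m [38;2;14;33;14m[48;2;14;33;14m [38;2;14;33;14m[48;2;14;33;14m [38;2;14;33;14m[48;2;14;33;14m [38;2;42;25;28m[48;2;38;23;25m🬂[38;2;42;25;28m[48;2;38;23;25m🬂[0m
[38;2;34;21;23m[48;2;30;20;22m🬎[38;2;34;21;23m[48;2;30;20;22m🬎[38;2;32;20;22m[48;2;14;33;14m🬺[38;2;14;33;14m[48;2;14;33;14m [38;2;14;33;14m[48;2;14;33;14m [38;2;14;33;14m[48;2;14;33;14m [38;2;14;33;14m[48;2;14;33;14m [38;2;14;33;14m[48;2;31;20;22m🬕[38;2;34;21;23m[48;2;30;20;22m🬎[38;2;34;21;23m[48;2;30;20;22m🬎[0m
[38;2;27;18;20m[48;2;24;17;18m🬎[38;2;27;18;20m[48;2;24;17;18m🬎[38;2;27;18;20m[48;2;24;17;18m🬎[38;2;14;33;14m[48;2;14;33;14m [38;2;14;33;14m[48;2;14;33;14m [38;2;14;33;14m[48;2;14;33;14m [38;2;14;33;14m[48;2;14;33;14m [38;2;14;33;14m[48;2;26;18;19m▌[38;2;27;18;20m[48;2;24;17;18m🬎[38;2;27;18;20m[48;2;24;17;18m🬎[0m
[38;2;22;16;17m[48;2;18;14;15m🬂[38;2;22;16;17m[48;2;18;14;15m🬂[38;2;22;16;17m[48;2;18;14;15m🬂[38;2;14;33;14m[48;2;18;14;15m🬨[38;2;14;33;14m[48;2;14;33;14m [38;2;14;33;14m[48;2;14;33;14m [38;2;14;33;14m[48;2;14;33;14m [38;2;14;33;14m[48;2;18;14;15m🬀[38;2;22;16;17m[48;2;18;14;15m🬂[38;2;22;16;17m[48;2;18;14;15m🬂[0m
[38;2;15;13;14m[48;2;12;12;12m🬂[38;2;15;13;14m[48;2;12;12;12m🬂[38;2;15;13;14m[48;2;12;12;12m🬂[38;2;14;33;14m[48;2;13;12;13m▐[38;2;14;33;14m[48;2;14;33;14m [38;2;14;33;14m[48;2;14;33;14m [38;2;14;33;14m[48;2;14;33;14m [38;2;15;13;14m[48;2;12;12;12m🬂[38;2;15;13;14m[48;2;12;12;12m🬂[38;2;15;13;14m[48;2;12;12;12m🬂[0m
</frame>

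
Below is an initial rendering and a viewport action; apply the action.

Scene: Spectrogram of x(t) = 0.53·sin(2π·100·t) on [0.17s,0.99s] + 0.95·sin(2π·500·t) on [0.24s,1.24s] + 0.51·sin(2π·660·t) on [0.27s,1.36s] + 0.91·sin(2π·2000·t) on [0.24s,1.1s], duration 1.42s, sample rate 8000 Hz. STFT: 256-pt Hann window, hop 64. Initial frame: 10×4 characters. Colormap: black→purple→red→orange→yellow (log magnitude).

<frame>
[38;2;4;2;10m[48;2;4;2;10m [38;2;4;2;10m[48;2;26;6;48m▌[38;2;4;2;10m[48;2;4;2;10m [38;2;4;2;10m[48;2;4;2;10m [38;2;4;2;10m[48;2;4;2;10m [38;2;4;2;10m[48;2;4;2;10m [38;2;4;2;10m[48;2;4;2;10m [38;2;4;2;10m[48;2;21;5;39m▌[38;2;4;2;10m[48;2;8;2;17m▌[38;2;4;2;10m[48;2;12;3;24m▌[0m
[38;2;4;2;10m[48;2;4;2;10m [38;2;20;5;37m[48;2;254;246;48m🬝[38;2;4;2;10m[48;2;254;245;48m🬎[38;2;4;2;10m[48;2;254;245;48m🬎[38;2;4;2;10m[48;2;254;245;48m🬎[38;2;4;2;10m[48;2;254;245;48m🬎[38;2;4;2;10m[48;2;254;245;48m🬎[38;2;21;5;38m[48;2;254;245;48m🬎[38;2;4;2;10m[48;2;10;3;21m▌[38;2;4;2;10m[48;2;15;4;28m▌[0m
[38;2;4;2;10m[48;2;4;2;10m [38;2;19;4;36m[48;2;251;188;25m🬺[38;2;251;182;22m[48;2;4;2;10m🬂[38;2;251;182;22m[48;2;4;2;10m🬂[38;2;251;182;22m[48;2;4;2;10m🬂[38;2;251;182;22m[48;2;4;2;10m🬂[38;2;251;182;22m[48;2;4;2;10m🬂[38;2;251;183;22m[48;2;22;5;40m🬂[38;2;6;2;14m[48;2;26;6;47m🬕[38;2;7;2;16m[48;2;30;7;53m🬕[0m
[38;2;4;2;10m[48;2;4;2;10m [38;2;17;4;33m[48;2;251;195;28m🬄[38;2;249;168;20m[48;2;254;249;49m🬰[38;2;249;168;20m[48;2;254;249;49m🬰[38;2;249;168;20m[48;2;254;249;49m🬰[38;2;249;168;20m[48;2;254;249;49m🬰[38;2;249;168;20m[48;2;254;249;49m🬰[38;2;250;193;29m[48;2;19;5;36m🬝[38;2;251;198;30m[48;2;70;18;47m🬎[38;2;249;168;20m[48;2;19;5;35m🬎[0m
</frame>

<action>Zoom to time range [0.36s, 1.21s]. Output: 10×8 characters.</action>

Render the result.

<frame>
[38;2;4;2;10m[48;2;4;2;10m [38;2;4;2;10m[48;2;4;2;10m [38;2;4;2;10m[48;2;4;2;10m [38;2;4;2;10m[48;2;4;2;10m [38;2;4;2;10m[48;2;4;2;10m [38;2;4;2;10m[48;2;4;2;10m [38;2;4;2;10m[48;2;4;2;10m [38;2;4;2;10m[48;2;4;2;10m [38;2;4;2;10m[48;2;19;5;36m▌[38;2;4;2;10m[48;2;19;5;36m▐[0m
[38;2;4;2;10m[48;2;4;2;10m [38;2;4;2;10m[48;2;4;2;10m [38;2;4;2;10m[48;2;4;2;10m [38;2;4;2;10m[48;2;4;2;10m [38;2;4;2;10m[48;2;4;2;10m [38;2;4;2;10m[48;2;4;2;10m [38;2;4;2;10m[48;2;4;2;10m [38;2;4;2;10m[48;2;4;2;10m [38;2;4;2;10m[48;2;22;5;40m▌[38;2;4;2;10m[48;2;22;5;40m▐[0m
[38;2;4;2;10m[48;2;4;2;10m [38;2;4;2;10m[48;2;4;2;10m [38;2;4;2;10m[48;2;4;2;10m [38;2;4;2;10m[48;2;4;2;10m [38;2;4;2;10m[48;2;4;2;10m [38;2;4;2;10m[48;2;4;2;10m [38;2;4;2;10m[48;2;4;2;10m [38;2;4;2;10m[48;2;4;2;11m🬕[38;2;4;2;10m[48;2;30;7;54m▌[38;2;4;2;10m[48;2;30;7;55m▐[0m
[38;2;4;2;10m[48;2;254;245;48m🬎[38;2;4;2;10m[48;2;254;245;48m🬎[38;2;4;2;10m[48;2;254;245;48m🬎[38;2;4;2;10m[48;2;254;245;48m🬎[38;2;4;2;10m[48;2;254;245;48m🬎[38;2;4;2;10m[48;2;254;245;48m🬎[38;2;4;2;10m[48;2;254;245;48m🬎[38;2;4;2;10m[48;2;254;245;48m🬎[38;2;35;9;46m[48;2;254;245;48m🬎[38;2;29;7;39m[48;2;235;123;30m🬬[0m
[38;2;251;182;22m[48;2;4;2;10m🬂[38;2;251;182;22m[48;2;4;2;10m🬂[38;2;251;182;22m[48;2;4;2;10m🬂[38;2;251;182;22m[48;2;4;2;10m🬂[38;2;251;182;22m[48;2;4;2;10m🬂[38;2;251;182;22m[48;2;4;2;10m🬂[38;2;251;182;22m[48;2;4;2;10m🬂[38;2;251;182;22m[48;2;4;2;11m🬂[38;2;251;183;22m[48;2;35;9;46m🬂[38;2;230;113;37m[48;2;29;7;39m🬀[0m
[38;2;4;2;10m[48;2;4;2;10m [38;2;4;2;10m[48;2;4;2;10m [38;2;4;2;10m[48;2;4;2;10m [38;2;4;2;10m[48;2;4;2;10m [38;2;4;2;10m[48;2;4;2;10m [38;2;4;2;10m[48;2;4;2;10m [38;2;4;2;10m[48;2;4;2;10m [38;2;4;2;10m[48;2;6;2;14m🬕[38;2;4;2;10m[48;2;30;7;53m▌[38;2;30;7;54m[48;2;4;2;10m▌[0m
[38;2;5;2;11m[48;2;250;196;32m🬂[38;2;5;2;11m[48;2;250;196;32m🬂[38;2;5;2;11m[48;2;250;196;32m🬂[38;2;5;2;11m[48;2;250;196;32m🬂[38;2;5;2;11m[48;2;250;196;32m🬂[38;2;5;2;11m[48;2;250;196;32m🬂[38;2;5;2;11m[48;2;250;196;32m🬂[38;2;6;2;14m[48;2;250;196;32m🬂[38;2;14;4;26m[48;2;250;196;32m🬂[38;2;14;4;27m[48;2;250;196;31m🬂[0m
[38;2;18;4;33m[48;2;251;189;24m🬋[38;2;18;4;33m[48;2;251;189;24m🬋[38;2;18;4;33m[48;2;251;189;24m🬋[38;2;18;4;33m[48;2;251;189;24m🬋[38;2;18;4;33m[48;2;251;189;24m🬋[38;2;18;4;33m[48;2;251;189;24m🬋[38;2;18;4;33m[48;2;251;189;24m🬋[38;2;58;14;60m[48;2;251;186;23m🬋[38;2;251;186;23m[48;2;11;3;22m🬂[38;2;251;186;23m[48;2;11;3;22m🬂[0m
</frame>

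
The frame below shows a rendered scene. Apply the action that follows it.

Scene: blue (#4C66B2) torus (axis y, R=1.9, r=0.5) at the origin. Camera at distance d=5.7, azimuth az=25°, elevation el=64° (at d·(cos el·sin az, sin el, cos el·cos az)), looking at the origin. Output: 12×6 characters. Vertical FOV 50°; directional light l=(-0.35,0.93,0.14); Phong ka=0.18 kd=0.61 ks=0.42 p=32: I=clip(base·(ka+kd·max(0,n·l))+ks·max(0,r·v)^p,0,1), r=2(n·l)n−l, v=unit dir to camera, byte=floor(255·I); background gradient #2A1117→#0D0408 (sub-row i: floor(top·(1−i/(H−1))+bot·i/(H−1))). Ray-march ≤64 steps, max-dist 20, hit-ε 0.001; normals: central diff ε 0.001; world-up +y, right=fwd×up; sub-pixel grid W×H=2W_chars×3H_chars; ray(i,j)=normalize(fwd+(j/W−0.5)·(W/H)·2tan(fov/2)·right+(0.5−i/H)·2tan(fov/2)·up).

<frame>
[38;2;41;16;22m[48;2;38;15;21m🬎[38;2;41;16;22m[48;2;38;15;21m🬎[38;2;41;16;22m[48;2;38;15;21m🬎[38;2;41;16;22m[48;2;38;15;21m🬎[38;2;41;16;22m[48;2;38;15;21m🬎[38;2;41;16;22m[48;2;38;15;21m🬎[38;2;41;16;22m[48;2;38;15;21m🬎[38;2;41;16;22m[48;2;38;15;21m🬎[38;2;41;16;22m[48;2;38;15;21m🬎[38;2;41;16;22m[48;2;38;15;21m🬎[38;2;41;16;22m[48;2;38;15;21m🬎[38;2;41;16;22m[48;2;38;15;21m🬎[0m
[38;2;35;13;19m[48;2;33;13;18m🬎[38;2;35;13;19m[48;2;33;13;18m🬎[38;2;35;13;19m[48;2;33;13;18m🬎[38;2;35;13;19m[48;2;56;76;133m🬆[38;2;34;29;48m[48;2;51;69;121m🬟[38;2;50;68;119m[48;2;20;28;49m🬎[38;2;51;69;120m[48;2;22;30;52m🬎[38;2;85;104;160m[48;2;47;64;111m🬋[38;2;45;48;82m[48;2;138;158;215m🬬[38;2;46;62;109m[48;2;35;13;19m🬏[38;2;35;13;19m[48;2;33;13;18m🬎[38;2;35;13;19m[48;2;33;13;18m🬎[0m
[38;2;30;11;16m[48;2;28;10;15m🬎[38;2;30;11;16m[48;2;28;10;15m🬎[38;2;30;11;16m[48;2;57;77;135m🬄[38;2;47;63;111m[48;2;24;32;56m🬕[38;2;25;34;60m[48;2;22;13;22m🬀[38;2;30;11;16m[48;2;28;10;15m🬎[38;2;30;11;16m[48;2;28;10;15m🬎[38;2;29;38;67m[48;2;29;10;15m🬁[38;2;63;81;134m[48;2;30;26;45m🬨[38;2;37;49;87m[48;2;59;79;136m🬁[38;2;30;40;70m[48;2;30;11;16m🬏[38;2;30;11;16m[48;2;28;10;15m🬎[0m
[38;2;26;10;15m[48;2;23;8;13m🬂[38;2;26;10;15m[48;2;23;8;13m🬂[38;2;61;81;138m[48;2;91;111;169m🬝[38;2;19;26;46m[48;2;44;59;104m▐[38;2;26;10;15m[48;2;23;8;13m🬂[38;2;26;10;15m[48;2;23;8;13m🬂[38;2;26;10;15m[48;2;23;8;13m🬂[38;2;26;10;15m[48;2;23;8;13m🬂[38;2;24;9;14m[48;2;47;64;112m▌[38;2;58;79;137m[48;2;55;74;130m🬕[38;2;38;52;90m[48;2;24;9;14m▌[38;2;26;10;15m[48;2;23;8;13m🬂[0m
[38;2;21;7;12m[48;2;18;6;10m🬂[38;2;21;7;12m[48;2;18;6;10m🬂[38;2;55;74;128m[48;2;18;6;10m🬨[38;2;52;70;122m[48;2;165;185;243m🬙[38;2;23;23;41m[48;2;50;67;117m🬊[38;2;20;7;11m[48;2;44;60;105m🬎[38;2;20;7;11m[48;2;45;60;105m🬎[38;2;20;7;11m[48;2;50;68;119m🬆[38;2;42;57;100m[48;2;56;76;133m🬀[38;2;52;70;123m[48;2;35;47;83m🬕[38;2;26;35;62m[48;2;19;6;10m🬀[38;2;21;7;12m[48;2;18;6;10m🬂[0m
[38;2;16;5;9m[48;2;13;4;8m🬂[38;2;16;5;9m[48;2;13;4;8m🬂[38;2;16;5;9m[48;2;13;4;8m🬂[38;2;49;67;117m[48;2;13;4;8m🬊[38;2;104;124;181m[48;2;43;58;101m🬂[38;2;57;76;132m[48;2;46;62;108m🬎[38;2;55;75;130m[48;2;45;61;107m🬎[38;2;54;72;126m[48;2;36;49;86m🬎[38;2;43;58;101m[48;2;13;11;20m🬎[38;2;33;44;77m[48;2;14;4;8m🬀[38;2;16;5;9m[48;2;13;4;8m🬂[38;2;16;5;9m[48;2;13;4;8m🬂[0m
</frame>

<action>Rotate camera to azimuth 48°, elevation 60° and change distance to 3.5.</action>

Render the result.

<frame>
[38;2;41;16;22m[48;2;38;15;21m🬎[38;2;41;16;22m[48;2;38;15;21m🬎[38;2;41;16;22m[48;2;57;77;133m🬎[38;2;42;17;23m[48;2;52;70;121m🬂[38;2;57;75;129m[48;2;37;49;86m🬎[38;2;52;69;121m[48;2;32;43;76m🬎[38;2;54;71;123m[48;2;34;45;80m🬎[38;2;86;103;155m[48;2;48;65;114m🬋[38;2;51;58;99m[48;2;100;118;172m🬙[38;2;41;16;22m[48;2;64;83;140m🬊[38;2;54;73;128m[48;2;40;16;22m🬏[38;2;41;16;22m[48;2;38;15;21m🬎[0m
[38;2;58;78;137m[48;2;35;13;19m🬦[38;2;36;14;20m[48;2;55;73;126m🬀[38;2;48;64;111m[48;2;30;41;71m🬆[38;2;33;45;79m[48;2;16;22;39m🬂[38;2;21;28;50m[48;2;18;16;28m🬂[38;2;13;19;33m[48;2;33;13;18m🬎[38;2;15;20;36m[48;2;33;13;18m🬎[38;2;27;37;65m[48;2;23;15;25m🬂[38;2;39;53;92m[48;2;19;25;45m🬊[38;2;163;182;238m[48;2;49;65;111m🬁[38;2;143;162;220m[48;2;57;76;132m🬢[38;2;36;14;20m[48;2;52;70;123m🬂[0m
[38;2;62;81;137m[48;2;50;67;117m🬝[38;2;43;58;102m[48;2;32;43;76m▌[38;2;26;34;61m[48;2;14;19;34m🬀[38;2;13;18;32m[48;2;29;10;15m🬀[38;2;30;11;16m[48;2;28;10;15m🬎[38;2;30;11;16m[48;2;28;10;15m🬎[38;2;30;11;16m[48;2;28;10;15m🬎[38;2;30;11;16m[48;2;28;10;15m🬎[38;2;30;11;16m[48;2;28;10;15m🬎[38;2;33;45;79m[48;2;22;16;28m🬉[38;2;57;76;130m[48;2;45;60;106m▐[38;2;60;80;139m[48;2;79;99;158m🬷[0m
[38;2;48;64;113m[48;2;83;102;157m▐[38;2;26;35;62m[48;2;38;52;92m▐[38;2;13;18;32m[48;2;24;9;14m▌[38;2;26;10;15m[48;2;23;8;13m🬂[38;2;26;10;15m[48;2;23;8;13m🬂[38;2;26;10;15m[48;2;23;8;13m🬂[38;2;26;10;15m[48;2;23;8;13m🬂[38;2;26;10;15m[48;2;23;8;13m🬂[38;2;26;10;15m[48;2;23;8;13m🬂[38;2;26;10;15m[48;2;23;8;13m🬂[38;2;36;48;84m[48;2;51;69;121m▌[38;2;58;77;135m[48;2;63;83;143m▌[0m
[38;2;58;76;128m[48;2;112;131;187m▐[38;2;35;47;83m[48;2;45;60;106m🬉[38;2;18;14;25m[48;2;30;40;70m🬨[38;2;21;7;12m[48;2;18;6;10m🬂[38;2;21;7;12m[48;2;18;6;10m🬂[38;2;21;7;12m[48;2;18;6;10m🬂[38;2;21;7;12m[48;2;18;6;10m🬂[38;2;21;7;12m[48;2;18;6;10m🬂[38;2;21;7;12m[48;2;18;6;10m🬂[38;2;19;6;11m[48;2;41;55;97m🬝[38;2;45;60;106m[48;2;55;74;130m🬄[38;2;59;79;139m[48;2;60;81;141m🬲[0m
[38;2;139;158;214m[48;2;67;87;144m🬉[38;2;64;82;135m[48;2;172;191;248m🬬[38;2;39;52;91m[48;2;49;65;115m🬂[38;2;16;14;24m[48;2;38;52;91m🬂[38;2;15;4;8m[48;2;35;47;84m🬎[38;2;16;5;9m[48;2;13;4;8m🬂[38;2;16;5;9m[48;2;13;4;8m🬂[38;2;14;4;8m[48;2;41;55;96m🬝[38;2;15;4;8m[48;2;47;64;112m🬆[38;2;36;49;86m[48;2;54;73;128m🬀[38;2;57;76;133m[48;2;59;79;138m🬀[38;2;58;78;137m[48;2;55;74;130m🬕[0m
</frame>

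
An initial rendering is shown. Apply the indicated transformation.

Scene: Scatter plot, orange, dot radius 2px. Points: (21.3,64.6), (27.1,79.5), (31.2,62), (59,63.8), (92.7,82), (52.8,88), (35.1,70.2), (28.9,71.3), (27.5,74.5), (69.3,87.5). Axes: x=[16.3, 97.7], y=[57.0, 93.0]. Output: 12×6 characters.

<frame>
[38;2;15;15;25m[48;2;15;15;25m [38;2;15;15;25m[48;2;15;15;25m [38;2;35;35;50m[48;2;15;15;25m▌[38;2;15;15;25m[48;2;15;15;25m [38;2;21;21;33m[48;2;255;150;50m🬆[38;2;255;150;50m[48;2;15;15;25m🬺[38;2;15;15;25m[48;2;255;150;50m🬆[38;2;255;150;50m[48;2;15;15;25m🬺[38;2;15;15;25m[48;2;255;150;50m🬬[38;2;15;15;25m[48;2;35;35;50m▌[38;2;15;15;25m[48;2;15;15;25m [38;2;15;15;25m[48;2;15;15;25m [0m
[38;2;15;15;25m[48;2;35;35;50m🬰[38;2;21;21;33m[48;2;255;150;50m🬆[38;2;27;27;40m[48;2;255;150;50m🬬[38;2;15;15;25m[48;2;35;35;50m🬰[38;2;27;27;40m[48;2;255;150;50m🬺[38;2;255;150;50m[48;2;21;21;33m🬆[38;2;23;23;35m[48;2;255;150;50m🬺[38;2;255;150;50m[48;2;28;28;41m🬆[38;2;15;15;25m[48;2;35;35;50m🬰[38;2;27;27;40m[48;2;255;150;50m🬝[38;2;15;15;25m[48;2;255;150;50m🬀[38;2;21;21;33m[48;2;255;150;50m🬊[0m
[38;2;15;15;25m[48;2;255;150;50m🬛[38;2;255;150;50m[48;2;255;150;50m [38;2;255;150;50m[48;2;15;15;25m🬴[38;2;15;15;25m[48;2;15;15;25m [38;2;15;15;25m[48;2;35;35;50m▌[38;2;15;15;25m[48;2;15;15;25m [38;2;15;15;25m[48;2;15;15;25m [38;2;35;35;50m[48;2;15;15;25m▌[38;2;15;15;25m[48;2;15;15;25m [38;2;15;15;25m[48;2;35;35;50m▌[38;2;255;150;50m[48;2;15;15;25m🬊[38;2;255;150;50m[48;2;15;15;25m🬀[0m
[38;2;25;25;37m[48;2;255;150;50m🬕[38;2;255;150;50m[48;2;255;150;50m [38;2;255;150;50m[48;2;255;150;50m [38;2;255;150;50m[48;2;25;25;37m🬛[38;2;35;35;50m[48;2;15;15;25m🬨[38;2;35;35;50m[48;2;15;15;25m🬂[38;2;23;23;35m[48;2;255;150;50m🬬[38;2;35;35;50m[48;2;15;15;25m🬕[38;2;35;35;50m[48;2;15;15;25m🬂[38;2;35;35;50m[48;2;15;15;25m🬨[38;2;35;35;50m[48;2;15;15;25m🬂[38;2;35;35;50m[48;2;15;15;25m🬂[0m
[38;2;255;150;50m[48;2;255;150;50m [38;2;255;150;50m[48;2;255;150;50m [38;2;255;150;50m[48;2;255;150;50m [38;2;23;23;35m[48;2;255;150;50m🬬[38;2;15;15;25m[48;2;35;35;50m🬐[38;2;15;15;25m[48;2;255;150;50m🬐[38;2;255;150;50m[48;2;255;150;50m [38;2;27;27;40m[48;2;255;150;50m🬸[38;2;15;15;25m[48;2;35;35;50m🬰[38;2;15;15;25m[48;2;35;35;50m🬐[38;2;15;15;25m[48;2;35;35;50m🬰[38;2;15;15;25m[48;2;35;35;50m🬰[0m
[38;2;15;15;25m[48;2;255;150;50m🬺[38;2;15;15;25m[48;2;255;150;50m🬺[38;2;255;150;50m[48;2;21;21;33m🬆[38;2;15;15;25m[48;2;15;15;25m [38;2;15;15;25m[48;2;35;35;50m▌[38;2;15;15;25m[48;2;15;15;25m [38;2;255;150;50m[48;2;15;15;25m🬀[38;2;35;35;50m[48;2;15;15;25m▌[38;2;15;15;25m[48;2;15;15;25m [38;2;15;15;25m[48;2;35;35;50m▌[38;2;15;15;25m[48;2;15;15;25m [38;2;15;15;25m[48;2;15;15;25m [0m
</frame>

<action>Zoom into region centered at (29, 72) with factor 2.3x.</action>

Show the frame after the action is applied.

<frame>
[38;2;15;15;25m[48;2;15;15;25m [38;2;15;15;25m[48;2;15;15;25m [38;2;35;35;50m[48;2;15;15;25m▌[38;2;15;15;25m[48;2;15;15;25m [38;2;255;150;50m[48;2;21;21;33m🬊[38;2;255;150;50m[48;2;15;15;25m🬝[38;2;255;150;50m[48;2;15;15;25m🬀[38;2;35;35;50m[48;2;15;15;25m▌[38;2;15;15;25m[48;2;15;15;25m [38;2;15;15;25m[48;2;35;35;50m▌[38;2;15;15;25m[48;2;15;15;25m [38;2;15;15;25m[48;2;15;15;25m [0m
[38;2;15;15;25m[48;2;35;35;50m🬰[38;2;15;15;25m[48;2;35;35;50m🬰[38;2;35;35;50m[48;2;15;15;25m🬛[38;2;15;15;25m[48;2;35;35;50m🬰[38;2;28;28;41m[48;2;255;150;50m🬆[38;2;255;150;50m[48;2;15;15;25m🬺[38;2;23;23;35m[48;2;255;150;50m🬬[38;2;35;35;50m[48;2;15;15;25m🬛[38;2;15;15;25m[48;2;35;35;50m🬰[38;2;15;15;25m[48;2;35;35;50m🬐[38;2;15;15;25m[48;2;35;35;50m🬰[38;2;15;15;25m[48;2;35;35;50m🬰[0m
[38;2;15;15;25m[48;2;15;15;25m [38;2;15;15;25m[48;2;15;15;25m [38;2;35;35;50m[48;2;15;15;25m▌[38;2;15;15;25m[48;2;15;15;25m [38;2;23;23;35m[48;2;255;150;50m🬺[38;2;255;150;50m[48;2;255;150;50m [38;2;15;15;25m[48;2;255;150;50m🬬[38;2;27;27;40m[48;2;255;150;50m🬝[38;2;15;15;25m[48;2;15;15;25m [38;2;15;15;25m[48;2;35;35;50m▌[38;2;15;15;25m[48;2;15;15;25m [38;2;15;15;25m[48;2;15;15;25m [0m
[38;2;35;35;50m[48;2;15;15;25m🬂[38;2;35;35;50m[48;2;15;15;25m🬂[38;2;35;35;50m[48;2;15;15;25m🬕[38;2;35;35;50m[48;2;15;15;25m🬂[38;2;255;150;50m[48;2;27;27;40m🬁[38;2;255;150;50m[48;2;15;15;25m🬬[38;2;255;150;50m[48;2;15;15;25m🬎[38;2;255;150;50m[48;2;255;150;50m [38;2;255;150;50m[48;2;25;25;37m🬛[38;2;35;35;50m[48;2;15;15;25m🬨[38;2;35;35;50m[48;2;15;15;25m🬂[38;2;35;35;50m[48;2;15;15;25m🬂[0m
[38;2;15;15;25m[48;2;35;35;50m🬰[38;2;15;15;25m[48;2;35;35;50m🬰[38;2;35;35;50m[48;2;15;15;25m🬛[38;2;23;23;35m[48;2;255;150;50m🬬[38;2;15;15;25m[48;2;35;35;50m🬐[38;2;15;15;25m[48;2;35;35;50m🬰[38;2;15;15;25m[48;2;35;35;50m🬰[38;2;255;150;50m[48;2;31;31;45m🬁[38;2;15;15;25m[48;2;35;35;50m🬰[38;2;15;15;25m[48;2;35;35;50m🬐[38;2;15;15;25m[48;2;35;35;50m🬰[38;2;15;15;25m[48;2;35;35;50m🬰[0m
[38;2;15;15;25m[48;2;15;15;25m [38;2;15;15;25m[48;2;15;15;25m [38;2;35;35;50m[48;2;255;150;50m🬐[38;2;255;150;50m[48;2;255;150;50m [38;2;27;27;40m[48;2;255;150;50m🬸[38;2;15;15;25m[48;2;15;15;25m [38;2;15;15;25m[48;2;15;15;25m [38;2;35;35;50m[48;2;15;15;25m▌[38;2;15;15;25m[48;2;15;15;25m [38;2;15;15;25m[48;2;35;35;50m▌[38;2;15;15;25m[48;2;15;15;25m [38;2;15;15;25m[48;2;15;15;25m [0m
</frame>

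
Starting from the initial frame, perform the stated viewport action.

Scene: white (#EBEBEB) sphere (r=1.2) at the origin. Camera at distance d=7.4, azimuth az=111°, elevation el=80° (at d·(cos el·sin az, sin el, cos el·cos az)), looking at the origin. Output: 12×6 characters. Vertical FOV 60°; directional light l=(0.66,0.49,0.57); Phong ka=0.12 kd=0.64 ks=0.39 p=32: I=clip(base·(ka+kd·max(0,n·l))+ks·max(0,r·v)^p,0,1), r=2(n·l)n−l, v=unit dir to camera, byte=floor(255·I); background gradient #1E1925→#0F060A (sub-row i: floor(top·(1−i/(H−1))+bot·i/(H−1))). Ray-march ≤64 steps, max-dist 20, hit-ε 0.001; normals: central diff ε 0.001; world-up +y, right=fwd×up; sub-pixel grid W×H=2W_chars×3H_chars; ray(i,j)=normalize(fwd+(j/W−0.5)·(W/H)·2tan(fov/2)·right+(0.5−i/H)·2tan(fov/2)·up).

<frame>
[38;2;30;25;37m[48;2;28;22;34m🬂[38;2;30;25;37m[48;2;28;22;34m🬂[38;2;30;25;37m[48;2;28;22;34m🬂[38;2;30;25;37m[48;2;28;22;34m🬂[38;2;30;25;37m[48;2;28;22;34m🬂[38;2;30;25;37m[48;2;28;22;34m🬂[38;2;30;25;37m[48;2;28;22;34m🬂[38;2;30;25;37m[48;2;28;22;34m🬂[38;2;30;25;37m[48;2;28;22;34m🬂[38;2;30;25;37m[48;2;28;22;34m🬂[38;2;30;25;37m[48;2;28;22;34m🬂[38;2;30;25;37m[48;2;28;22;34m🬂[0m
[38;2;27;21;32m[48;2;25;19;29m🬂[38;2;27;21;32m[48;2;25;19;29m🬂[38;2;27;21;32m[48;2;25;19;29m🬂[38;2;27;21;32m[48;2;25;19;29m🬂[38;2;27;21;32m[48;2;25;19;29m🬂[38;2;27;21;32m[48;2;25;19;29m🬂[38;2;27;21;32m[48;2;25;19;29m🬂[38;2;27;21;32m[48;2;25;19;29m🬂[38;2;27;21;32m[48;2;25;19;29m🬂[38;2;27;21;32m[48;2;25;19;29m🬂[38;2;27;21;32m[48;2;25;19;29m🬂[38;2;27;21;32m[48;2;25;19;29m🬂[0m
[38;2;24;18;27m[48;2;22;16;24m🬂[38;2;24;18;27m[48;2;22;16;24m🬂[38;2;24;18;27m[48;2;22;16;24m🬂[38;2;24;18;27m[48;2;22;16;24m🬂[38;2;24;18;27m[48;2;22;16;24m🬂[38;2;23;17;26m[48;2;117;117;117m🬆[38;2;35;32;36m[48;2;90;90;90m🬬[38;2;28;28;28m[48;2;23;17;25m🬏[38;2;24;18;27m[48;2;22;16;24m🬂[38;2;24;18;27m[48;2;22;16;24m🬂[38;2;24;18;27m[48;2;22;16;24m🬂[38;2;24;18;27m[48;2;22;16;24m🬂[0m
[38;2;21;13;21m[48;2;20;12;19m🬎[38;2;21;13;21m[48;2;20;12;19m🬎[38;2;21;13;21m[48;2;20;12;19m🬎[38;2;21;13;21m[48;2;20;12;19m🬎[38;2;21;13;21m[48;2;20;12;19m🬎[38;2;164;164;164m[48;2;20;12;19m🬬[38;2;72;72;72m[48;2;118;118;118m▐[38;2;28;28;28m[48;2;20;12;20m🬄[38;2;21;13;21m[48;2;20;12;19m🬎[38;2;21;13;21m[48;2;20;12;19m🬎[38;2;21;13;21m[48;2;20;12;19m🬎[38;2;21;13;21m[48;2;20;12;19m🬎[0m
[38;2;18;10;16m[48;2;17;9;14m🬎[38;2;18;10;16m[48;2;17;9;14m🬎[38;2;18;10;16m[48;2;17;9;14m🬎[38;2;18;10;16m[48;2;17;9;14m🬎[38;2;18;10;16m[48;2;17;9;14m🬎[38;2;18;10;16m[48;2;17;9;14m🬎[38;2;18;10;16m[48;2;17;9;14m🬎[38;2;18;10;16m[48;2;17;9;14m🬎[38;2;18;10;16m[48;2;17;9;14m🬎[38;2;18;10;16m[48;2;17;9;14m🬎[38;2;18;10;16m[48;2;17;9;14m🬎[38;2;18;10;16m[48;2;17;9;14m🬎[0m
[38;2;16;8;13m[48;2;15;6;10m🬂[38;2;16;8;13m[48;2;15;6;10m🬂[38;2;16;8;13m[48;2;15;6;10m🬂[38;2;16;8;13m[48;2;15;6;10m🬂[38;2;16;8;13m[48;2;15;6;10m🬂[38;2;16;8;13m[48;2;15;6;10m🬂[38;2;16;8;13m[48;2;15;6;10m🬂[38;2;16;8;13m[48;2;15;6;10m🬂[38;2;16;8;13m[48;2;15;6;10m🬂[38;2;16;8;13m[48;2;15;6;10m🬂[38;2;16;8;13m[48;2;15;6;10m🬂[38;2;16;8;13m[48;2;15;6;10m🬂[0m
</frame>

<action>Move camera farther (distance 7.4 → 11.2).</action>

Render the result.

<frame>
[38;2;30;25;37m[48;2;28;22;34m🬂[38;2;30;25;37m[48;2;28;22;34m🬂[38;2;30;25;37m[48;2;28;22;34m🬂[38;2;30;25;37m[48;2;28;22;34m🬂[38;2;30;25;37m[48;2;28;22;34m🬂[38;2;30;25;37m[48;2;28;22;34m🬂[38;2;30;25;37m[48;2;28;22;34m🬂[38;2;30;25;37m[48;2;28;22;34m🬂[38;2;30;25;37m[48;2;28;22;34m🬂[38;2;30;25;37m[48;2;28;22;34m🬂[38;2;30;25;37m[48;2;28;22;34m🬂[38;2;30;25;37m[48;2;28;22;34m🬂[0m
[38;2;27;21;32m[48;2;25;19;29m🬂[38;2;27;21;32m[48;2;25;19;29m🬂[38;2;27;21;32m[48;2;25;19;29m🬂[38;2;27;21;32m[48;2;25;19;29m🬂[38;2;27;21;32m[48;2;25;19;29m🬂[38;2;27;21;32m[48;2;25;19;29m🬂[38;2;27;21;32m[48;2;25;19;29m🬂[38;2;27;21;32m[48;2;25;19;29m🬂[38;2;27;21;32m[48;2;25;19;29m🬂[38;2;27;21;32m[48;2;25;19;29m🬂[38;2;27;21;32m[48;2;25;19;29m🬂[38;2;27;21;32m[48;2;25;19;29m🬂[0m
[38;2;24;18;27m[48;2;22;16;24m🬂[38;2;24;18;27m[48;2;22;16;24m🬂[38;2;24;18;27m[48;2;22;16;24m🬂[38;2;24;18;27m[48;2;22;16;24m🬂[38;2;24;18;27m[48;2;22;16;24m🬂[38;2;23;17;25m[48;2;116;116;116m🬝[38;2;24;19;26m[48;2;71;71;71m🬬[38;2;24;18;27m[48;2;22;16;24m🬂[38;2;24;18;27m[48;2;22;16;24m🬂[38;2;24;18;27m[48;2;22;16;24m🬂[38;2;24;18;27m[48;2;22;16;24m🬂[38;2;24;18;27m[48;2;22;16;24m🬂[0m
[38;2;21;13;21m[48;2;20;12;19m🬎[38;2;21;13;21m[48;2;20;12;19m🬎[38;2;21;13;21m[48;2;20;12;19m🬎[38;2;21;13;21m[48;2;20;12;19m🬎[38;2;21;13;21m[48;2;20;12;19m🬎[38;2;168;168;168m[48;2;20;12;20m🬉[38;2;117;117;117m[48;2;29;25;28m🬄[38;2;21;13;21m[48;2;20;12;19m🬎[38;2;21;13;21m[48;2;20;12;19m🬎[38;2;21;13;21m[48;2;20;12;19m🬎[38;2;21;13;21m[48;2;20;12;19m🬎[38;2;21;13;21m[48;2;20;12;19m🬎[0m
[38;2;18;10;16m[48;2;17;9;14m🬎[38;2;18;10;16m[48;2;17;9;14m🬎[38;2;18;10;16m[48;2;17;9;14m🬎[38;2;18;10;16m[48;2;17;9;14m🬎[38;2;18;10;16m[48;2;17;9;14m🬎[38;2;18;10;16m[48;2;17;9;14m🬎[38;2;18;10;16m[48;2;17;9;14m🬎[38;2;18;10;16m[48;2;17;9;14m🬎[38;2;18;10;16m[48;2;17;9;14m🬎[38;2;18;10;16m[48;2;17;9;14m🬎[38;2;18;10;16m[48;2;17;9;14m🬎[38;2;18;10;16m[48;2;17;9;14m🬎[0m
[38;2;16;8;13m[48;2;15;6;10m🬂[38;2;16;8;13m[48;2;15;6;10m🬂[38;2;16;8;13m[48;2;15;6;10m🬂[38;2;16;8;13m[48;2;15;6;10m🬂[38;2;16;8;13m[48;2;15;6;10m🬂[38;2;16;8;13m[48;2;15;6;10m🬂[38;2;16;8;13m[48;2;15;6;10m🬂[38;2;16;8;13m[48;2;15;6;10m🬂[38;2;16;8;13m[48;2;15;6;10m🬂[38;2;16;8;13m[48;2;15;6;10m🬂[38;2;16;8;13m[48;2;15;6;10m🬂[38;2;16;8;13m[48;2;15;6;10m🬂[0m
</frame>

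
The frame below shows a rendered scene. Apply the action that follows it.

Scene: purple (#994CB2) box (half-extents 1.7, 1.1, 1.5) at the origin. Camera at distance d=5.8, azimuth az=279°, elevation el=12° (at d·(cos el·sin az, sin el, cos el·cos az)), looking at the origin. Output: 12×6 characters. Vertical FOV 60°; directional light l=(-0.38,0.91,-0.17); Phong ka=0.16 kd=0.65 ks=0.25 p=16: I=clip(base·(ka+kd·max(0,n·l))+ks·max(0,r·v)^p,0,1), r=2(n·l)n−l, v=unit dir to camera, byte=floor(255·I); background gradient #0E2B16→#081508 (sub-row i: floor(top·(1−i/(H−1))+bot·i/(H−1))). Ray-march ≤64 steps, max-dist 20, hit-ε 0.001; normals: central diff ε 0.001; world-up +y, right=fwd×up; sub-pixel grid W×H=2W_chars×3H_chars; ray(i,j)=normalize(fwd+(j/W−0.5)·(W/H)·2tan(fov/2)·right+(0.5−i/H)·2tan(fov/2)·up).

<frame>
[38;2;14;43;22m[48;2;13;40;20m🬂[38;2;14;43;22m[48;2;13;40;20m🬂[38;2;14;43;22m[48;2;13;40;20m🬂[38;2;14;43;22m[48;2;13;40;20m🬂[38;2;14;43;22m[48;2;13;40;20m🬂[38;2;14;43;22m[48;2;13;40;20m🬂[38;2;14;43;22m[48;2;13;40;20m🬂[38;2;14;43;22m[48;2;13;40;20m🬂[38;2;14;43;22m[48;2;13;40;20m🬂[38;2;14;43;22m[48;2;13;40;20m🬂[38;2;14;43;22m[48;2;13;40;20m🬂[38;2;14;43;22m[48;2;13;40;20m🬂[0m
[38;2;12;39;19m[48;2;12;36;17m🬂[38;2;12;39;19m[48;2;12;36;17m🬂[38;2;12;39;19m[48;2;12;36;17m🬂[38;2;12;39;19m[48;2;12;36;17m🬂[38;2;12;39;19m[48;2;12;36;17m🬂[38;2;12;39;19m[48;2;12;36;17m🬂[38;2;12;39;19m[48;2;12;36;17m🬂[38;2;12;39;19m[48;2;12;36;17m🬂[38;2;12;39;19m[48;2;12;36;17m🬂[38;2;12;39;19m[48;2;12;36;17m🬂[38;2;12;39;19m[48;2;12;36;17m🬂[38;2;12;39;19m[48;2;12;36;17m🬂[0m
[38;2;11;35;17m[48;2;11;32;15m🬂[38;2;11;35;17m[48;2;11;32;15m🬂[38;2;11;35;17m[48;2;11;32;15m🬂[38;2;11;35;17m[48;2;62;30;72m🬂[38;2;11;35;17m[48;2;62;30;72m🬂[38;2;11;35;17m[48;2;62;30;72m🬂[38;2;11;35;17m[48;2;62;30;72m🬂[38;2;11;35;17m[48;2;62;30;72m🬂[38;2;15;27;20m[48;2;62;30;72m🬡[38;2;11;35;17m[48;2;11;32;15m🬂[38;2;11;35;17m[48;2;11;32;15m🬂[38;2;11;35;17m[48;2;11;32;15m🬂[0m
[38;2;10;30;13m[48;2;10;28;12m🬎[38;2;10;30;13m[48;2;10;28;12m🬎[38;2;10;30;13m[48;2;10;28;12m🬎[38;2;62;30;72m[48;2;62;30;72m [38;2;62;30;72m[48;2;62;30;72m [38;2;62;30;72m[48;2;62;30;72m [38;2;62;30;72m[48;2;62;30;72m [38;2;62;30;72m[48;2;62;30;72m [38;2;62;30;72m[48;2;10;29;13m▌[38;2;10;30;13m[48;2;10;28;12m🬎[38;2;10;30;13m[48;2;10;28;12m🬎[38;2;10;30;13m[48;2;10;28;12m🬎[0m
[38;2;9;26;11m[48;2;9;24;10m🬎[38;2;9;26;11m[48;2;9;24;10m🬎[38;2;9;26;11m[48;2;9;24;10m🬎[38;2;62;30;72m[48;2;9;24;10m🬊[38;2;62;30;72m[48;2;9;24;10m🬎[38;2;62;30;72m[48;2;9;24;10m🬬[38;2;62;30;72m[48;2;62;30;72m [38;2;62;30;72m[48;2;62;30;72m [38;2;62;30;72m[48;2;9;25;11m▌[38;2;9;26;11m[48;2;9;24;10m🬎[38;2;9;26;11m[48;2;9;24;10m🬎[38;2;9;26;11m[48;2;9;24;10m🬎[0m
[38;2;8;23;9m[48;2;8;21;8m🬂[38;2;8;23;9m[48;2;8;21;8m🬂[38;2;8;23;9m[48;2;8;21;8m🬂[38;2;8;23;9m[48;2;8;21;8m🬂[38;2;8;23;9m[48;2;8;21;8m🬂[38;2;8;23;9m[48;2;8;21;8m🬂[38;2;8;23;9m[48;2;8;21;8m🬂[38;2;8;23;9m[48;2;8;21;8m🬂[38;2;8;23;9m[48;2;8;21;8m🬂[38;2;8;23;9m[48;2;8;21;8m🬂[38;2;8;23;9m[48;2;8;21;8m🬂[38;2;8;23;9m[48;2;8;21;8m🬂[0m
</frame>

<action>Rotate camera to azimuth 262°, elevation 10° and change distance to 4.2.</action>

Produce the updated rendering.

<frame>
[38;2;14;43;22m[48;2;13;40;20m🬂[38;2;14;43;22m[48;2;13;40;20m🬂[38;2;14;43;22m[48;2;13;40;20m🬂[38;2;14;43;22m[48;2;13;40;20m🬂[38;2;14;43;22m[48;2;13;40;20m🬂[38;2;14;43;22m[48;2;13;40;20m🬂[38;2;14;43;22m[48;2;13;40;20m🬂[38;2;14;43;22m[48;2;13;40;20m🬂[38;2;14;43;22m[48;2;13;40;20m🬂[38;2;14;43;22m[48;2;13;40;20m🬂[38;2;14;43;22m[48;2;13;40;20m🬂[38;2;14;43;22m[48;2;13;40;20m🬂[0m
[38;2;12;39;19m[48;2;12;36;17m🬂[38;2;62;30;72m[48;2;12;37;18m🬇[38;2;12;39;19m[48;2;62;30;72m🬂[38;2;12;39;19m[48;2;62;30;72m🬂[38;2;12;39;19m[48;2;62;30;72m🬂[38;2;12;39;19m[48;2;62;30;72m🬂[38;2;12;39;19m[48;2;62;30;72m🬂[38;2;12;39;19m[48;2;62;30;72m🬂[38;2;12;39;19m[48;2;62;30;72m🬂[38;2;12;39;19m[48;2;62;30;72m🬂[38;2;12;39;19m[48;2;62;30;72m🬂[38;2;62;30;72m[48;2;12;37;18m🬓[0m
[38;2;11;35;17m[48;2;11;32;15m🬂[38;2;11;35;17m[48;2;11;32;15m🬂[38;2;62;30;72m[48;2;62;30;72m [38;2;62;30;72m[48;2;62;30;72m [38;2;62;30;72m[48;2;62;30;72m [38;2;62;30;72m[48;2;62;30;72m [38;2;62;30;72m[48;2;62;30;72m [38;2;62;30;72m[48;2;62;30;72m [38;2;62;30;72m[48;2;62;30;72m [38;2;62;30;72m[48;2;62;30;72m [38;2;62;30;72m[48;2;62;30;72m [38;2;62;30;72m[48;2;11;33;16m▌[0m
[38;2;10;30;13m[48;2;10;28;12m🬎[38;2;10;30;13m[48;2;10;28;12m🬎[38;2;62;30;72m[48;2;62;30;72m [38;2;62;30;72m[48;2;62;30;72m [38;2;62;30;72m[48;2;62;30;72m [38;2;62;30;72m[48;2;62;30;72m [38;2;62;30;72m[48;2;62;30;72m [38;2;62;30;72m[48;2;62;30;72m [38;2;62;30;72m[48;2;62;30;72m [38;2;62;30;72m[48;2;62;30;72m [38;2;62;30;72m[48;2;62;30;72m [38;2;10;30;13m[48;2;10;28;12m🬎[0m
[38;2;9;26;11m[48;2;9;24;10m🬎[38;2;9;26;11m[48;2;9;24;10m🬎[38;2;62;30;72m[48;2;62;30;72m [38;2;62;30;72m[48;2;62;30;72m [38;2;62;30;72m[48;2;62;30;72m [38;2;62;30;72m[48;2;62;30;72m [38;2;62;30;72m[48;2;62;30;72m [38;2;62;30;72m[48;2;62;30;72m [38;2;62;30;72m[48;2;62;30;72m [38;2;62;30;72m[48;2;62;30;72m [38;2;62;30;72m[48;2;62;30;72m [38;2;9;26;11m[48;2;9;24;10m🬎[0m
[38;2;8;23;9m[48;2;8;21;8m🬂[38;2;8;23;9m[48;2;8;21;8m🬂[38;2;62;30;72m[48;2;8;22;8m▐[38;2;62;30;72m[48;2;62;30;72m [38;2;62;30;72m[48;2;62;30;72m [38;2;62;30;72m[48;2;62;30;72m [38;2;62;30;72m[48;2;8;21;8m🬎[38;2;62;30;72m[48;2;8;21;8m🬎[38;2;62;30;72m[48;2;8;21;8m🬎[38;2;62;30;72m[48;2;8;21;8m🬎[38;2;62;30;72m[48;2;8;21;8m🬎[38;2;8;23;9m[48;2;8;21;8m🬂[0m
</frame>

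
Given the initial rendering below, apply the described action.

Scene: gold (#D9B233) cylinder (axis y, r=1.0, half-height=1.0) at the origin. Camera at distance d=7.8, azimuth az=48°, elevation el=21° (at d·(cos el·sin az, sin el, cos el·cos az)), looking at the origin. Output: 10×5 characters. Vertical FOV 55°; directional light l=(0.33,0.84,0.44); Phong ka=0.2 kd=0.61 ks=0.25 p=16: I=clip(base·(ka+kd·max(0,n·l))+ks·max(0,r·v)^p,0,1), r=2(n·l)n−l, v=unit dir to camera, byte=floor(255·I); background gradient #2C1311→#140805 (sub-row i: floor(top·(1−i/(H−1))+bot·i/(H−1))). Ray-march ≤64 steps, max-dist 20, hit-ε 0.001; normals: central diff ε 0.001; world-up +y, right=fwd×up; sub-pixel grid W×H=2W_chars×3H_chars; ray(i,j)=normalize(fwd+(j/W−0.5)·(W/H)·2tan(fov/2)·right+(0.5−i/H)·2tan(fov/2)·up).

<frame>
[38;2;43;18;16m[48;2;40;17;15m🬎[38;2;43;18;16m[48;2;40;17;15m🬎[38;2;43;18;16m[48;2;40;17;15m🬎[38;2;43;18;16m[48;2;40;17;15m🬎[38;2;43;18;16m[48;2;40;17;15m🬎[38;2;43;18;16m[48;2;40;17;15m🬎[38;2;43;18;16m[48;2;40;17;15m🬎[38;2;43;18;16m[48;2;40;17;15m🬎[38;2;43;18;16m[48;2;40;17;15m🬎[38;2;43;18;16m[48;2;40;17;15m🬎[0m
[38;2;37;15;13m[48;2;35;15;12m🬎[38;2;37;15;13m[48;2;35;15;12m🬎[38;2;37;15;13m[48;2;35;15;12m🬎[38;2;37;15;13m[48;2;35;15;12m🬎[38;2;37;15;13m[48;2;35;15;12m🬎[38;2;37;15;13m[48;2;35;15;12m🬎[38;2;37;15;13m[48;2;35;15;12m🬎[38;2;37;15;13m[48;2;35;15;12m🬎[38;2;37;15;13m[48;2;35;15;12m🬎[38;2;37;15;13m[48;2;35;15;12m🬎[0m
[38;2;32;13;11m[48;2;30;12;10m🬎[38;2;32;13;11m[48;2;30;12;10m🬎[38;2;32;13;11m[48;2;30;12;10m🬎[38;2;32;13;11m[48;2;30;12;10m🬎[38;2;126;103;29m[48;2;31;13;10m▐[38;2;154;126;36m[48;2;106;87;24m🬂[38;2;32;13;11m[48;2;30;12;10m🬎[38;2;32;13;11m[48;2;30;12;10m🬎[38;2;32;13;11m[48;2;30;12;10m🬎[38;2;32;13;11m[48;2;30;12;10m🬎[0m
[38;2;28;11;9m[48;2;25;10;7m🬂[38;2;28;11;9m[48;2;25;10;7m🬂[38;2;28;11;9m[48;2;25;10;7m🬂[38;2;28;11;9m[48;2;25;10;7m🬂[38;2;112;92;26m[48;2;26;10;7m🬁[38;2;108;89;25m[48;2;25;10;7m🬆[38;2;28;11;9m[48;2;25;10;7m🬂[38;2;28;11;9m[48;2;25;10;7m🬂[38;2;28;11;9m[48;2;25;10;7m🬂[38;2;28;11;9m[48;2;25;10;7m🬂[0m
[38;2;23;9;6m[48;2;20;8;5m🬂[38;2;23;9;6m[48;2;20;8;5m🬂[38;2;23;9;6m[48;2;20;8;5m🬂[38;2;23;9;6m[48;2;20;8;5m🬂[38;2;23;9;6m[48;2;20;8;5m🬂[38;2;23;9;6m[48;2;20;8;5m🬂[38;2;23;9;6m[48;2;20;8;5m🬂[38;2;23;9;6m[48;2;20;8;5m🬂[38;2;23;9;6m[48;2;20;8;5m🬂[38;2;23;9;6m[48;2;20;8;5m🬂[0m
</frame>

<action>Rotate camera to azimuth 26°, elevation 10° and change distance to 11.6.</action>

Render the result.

<frame>
[38;2;43;18;16m[48;2;40;17;15m🬎[38;2;43;18;16m[48;2;40;17;15m🬎[38;2;43;18;16m[48;2;40;17;15m🬎[38;2;43;18;16m[48;2;40;17;15m🬎[38;2;43;18;16m[48;2;40;17;15m🬎[38;2;43;18;16m[48;2;40;17;15m🬎[38;2;43;18;16m[48;2;40;17;15m🬎[38;2;43;18;16m[48;2;40;17;15m🬎[38;2;43;18;16m[48;2;40;17;15m🬎[38;2;43;18;16m[48;2;40;17;15m🬎[0m
[38;2;37;15;13m[48;2;35;15;12m🬎[38;2;37;15;13m[48;2;35;15;12m🬎[38;2;37;15;13m[48;2;35;15;12m🬎[38;2;37;15;13m[48;2;35;15;12m🬎[38;2;37;15;13m[48;2;35;15;12m🬎[38;2;37;15;13m[48;2;35;15;12m🬎[38;2;37;15;13m[48;2;35;15;12m🬎[38;2;37;15;13m[48;2;35;15;12m🬎[38;2;37;15;13m[48;2;35;15;12m🬎[38;2;37;15;13m[48;2;35;15;12m🬎[0m
[38;2;32;13;11m[48;2;30;12;10m🬎[38;2;32;13;11m[48;2;30;12;10m🬎[38;2;32;13;11m[48;2;30;12;10m🬎[38;2;32;13;11m[48;2;30;12;10m🬎[38;2;79;64;18m[48;2;32;13;10m🬦[38;2;33;14;11m[48;2;107;88;25m🬂[38;2;32;13;11m[48;2;30;12;10m🬎[38;2;32;13;11m[48;2;30;12;10m🬎[38;2;32;13;11m[48;2;30;12;10m🬎[38;2;32;13;11m[48;2;30;12;10m🬎[0m
[38;2;28;11;9m[48;2;25;10;7m🬂[38;2;28;11;9m[48;2;25;10;7m🬂[38;2;28;11;9m[48;2;25;10;7m🬂[38;2;28;11;9m[48;2;25;10;7m🬂[38;2;28;11;9m[48;2;25;10;7m🬂[38;2;114;94;27m[48;2;26;10;7m🬀[38;2;28;11;9m[48;2;25;10;7m🬂[38;2;28;11;9m[48;2;25;10;7m🬂[38;2;28;11;9m[48;2;25;10;7m🬂[38;2;28;11;9m[48;2;25;10;7m🬂[0m
[38;2;23;9;6m[48;2;20;8;5m🬂[38;2;23;9;6m[48;2;20;8;5m🬂[38;2;23;9;6m[48;2;20;8;5m🬂[38;2;23;9;6m[48;2;20;8;5m🬂[38;2;23;9;6m[48;2;20;8;5m🬂[38;2;23;9;6m[48;2;20;8;5m🬂[38;2;23;9;6m[48;2;20;8;5m🬂[38;2;23;9;6m[48;2;20;8;5m🬂[38;2;23;9;6m[48;2;20;8;5m🬂[38;2;23;9;6m[48;2;20;8;5m🬂[0m
</frame>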